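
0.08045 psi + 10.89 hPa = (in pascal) 1644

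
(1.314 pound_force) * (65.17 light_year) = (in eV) 2.249e+37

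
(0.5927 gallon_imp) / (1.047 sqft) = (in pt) 78.52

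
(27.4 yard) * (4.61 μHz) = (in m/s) 0.0001155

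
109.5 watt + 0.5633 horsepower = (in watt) 529.6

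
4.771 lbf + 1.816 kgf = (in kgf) 3.98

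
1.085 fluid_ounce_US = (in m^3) 3.209e-05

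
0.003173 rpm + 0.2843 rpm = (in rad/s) 0.0301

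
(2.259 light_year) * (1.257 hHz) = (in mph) 6.009e+18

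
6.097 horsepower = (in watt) 4547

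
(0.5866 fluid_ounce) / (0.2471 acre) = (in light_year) 1.834e-24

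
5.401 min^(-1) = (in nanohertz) 9.002e+07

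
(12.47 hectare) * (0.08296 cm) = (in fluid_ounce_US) 3.498e+06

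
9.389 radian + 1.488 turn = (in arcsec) 3.865e+06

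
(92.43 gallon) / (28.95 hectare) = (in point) 0.003426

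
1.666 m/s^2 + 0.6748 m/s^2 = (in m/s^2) 2.341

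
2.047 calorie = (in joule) 8.565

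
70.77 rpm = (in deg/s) 424.6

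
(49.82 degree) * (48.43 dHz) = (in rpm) 40.21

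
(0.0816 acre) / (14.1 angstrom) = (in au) 1.566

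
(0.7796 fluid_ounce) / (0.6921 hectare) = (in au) 2.227e-20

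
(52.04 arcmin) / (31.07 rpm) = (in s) 0.004653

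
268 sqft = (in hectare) 0.00249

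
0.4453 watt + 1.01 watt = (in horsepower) 0.001952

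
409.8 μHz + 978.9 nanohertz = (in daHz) 4.108e-05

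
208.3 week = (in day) 1458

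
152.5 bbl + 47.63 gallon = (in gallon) 6453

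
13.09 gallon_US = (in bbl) 0.3117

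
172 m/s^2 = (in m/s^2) 172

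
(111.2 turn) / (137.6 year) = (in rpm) 1.538e-06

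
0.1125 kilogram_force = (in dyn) 1.103e+05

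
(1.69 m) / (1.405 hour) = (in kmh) 0.001203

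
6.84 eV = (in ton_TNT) 2.619e-28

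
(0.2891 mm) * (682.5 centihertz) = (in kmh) 0.007103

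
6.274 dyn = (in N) 6.274e-05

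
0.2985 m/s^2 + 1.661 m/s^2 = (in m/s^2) 1.96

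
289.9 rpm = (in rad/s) 30.36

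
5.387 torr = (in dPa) 7182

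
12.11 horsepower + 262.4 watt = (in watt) 9293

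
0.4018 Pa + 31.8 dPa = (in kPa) 0.003582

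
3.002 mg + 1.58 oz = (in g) 44.8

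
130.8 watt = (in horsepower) 0.1754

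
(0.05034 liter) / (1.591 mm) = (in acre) 7.819e-06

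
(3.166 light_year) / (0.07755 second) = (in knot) 7.508e+17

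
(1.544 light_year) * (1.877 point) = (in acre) 2.39e+09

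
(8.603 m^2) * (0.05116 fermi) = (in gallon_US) 1.163e-13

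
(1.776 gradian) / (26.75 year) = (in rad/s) 3.307e-11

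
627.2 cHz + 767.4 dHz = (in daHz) 8.301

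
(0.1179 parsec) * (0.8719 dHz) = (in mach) 9.316e+11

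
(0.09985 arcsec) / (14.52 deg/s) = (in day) 2.211e-11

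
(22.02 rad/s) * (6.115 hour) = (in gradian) 3.086e+07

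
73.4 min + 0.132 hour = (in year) 0.0001547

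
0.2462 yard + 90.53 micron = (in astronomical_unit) 1.505e-12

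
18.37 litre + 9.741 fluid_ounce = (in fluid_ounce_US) 630.9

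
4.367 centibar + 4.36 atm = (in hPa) 4461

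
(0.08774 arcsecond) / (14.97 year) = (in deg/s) 5.163e-14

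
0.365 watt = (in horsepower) 0.0004895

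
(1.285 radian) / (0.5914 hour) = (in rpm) 0.005764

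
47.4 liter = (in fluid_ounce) 1603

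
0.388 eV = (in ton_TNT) 1.486e-29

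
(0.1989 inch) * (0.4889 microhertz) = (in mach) 7.254e-12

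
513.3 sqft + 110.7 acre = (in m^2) 4.48e+05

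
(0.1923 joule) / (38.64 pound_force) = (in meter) 0.001119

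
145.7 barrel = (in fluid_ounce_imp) 8.153e+05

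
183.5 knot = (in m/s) 94.4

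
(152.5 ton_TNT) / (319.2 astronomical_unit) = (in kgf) 0.001363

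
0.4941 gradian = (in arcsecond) 1601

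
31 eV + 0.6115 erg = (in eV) 3.817e+11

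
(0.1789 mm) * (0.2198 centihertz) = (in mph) 8.796e-07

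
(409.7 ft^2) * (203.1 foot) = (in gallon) 6.225e+05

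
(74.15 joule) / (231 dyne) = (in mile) 19.95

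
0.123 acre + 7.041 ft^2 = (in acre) 0.1232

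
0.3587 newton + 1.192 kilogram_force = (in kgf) 1.229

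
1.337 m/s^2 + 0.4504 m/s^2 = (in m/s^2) 1.787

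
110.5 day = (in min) 1.591e+05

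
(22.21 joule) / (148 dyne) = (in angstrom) 1.501e+14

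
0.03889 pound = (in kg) 0.01764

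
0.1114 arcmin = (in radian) 3.24e-05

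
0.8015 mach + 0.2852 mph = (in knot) 530.7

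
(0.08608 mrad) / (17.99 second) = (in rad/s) 4.785e-06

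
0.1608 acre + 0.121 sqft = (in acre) 0.1608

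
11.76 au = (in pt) 4.987e+15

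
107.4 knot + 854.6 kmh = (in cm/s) 2.926e+04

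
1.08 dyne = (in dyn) 1.08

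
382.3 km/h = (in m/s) 106.2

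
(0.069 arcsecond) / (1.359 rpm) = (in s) 2.351e-06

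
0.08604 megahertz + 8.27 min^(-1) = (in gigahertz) 8.604e-05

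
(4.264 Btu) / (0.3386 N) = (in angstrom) 1.329e+14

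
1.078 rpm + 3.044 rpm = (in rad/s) 0.4317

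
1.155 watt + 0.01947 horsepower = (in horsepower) 0.02102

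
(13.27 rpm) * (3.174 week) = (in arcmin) 9.17e+09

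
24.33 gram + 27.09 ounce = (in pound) 1.747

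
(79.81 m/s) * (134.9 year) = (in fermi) 3.395e+26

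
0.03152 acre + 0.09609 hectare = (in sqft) 1.172e+04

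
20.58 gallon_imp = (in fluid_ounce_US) 3164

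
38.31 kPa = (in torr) 287.3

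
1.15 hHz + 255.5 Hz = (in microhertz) 3.705e+08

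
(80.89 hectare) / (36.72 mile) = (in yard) 14.97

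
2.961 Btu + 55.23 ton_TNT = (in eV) 1.442e+30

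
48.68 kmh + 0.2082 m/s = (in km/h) 49.43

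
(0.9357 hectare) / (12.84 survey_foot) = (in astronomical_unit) 1.598e-08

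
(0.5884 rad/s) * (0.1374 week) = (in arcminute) 1.681e+08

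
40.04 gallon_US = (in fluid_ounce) 5125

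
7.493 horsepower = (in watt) 5588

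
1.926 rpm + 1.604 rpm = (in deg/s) 21.18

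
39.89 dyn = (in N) 0.0003989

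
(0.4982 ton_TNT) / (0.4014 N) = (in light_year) 5.489e-07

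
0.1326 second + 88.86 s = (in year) 2.822e-06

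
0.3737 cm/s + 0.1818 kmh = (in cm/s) 5.424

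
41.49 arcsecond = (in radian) 0.0002011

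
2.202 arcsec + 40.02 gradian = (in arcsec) 1.297e+05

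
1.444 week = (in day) 10.11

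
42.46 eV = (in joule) 6.803e-18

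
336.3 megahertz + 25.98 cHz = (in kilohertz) 3.363e+05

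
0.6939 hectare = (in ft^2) 7.469e+04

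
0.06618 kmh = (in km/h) 0.06618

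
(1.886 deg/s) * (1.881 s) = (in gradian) 3.942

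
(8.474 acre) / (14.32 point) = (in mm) 6.788e+09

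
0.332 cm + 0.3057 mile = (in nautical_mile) 0.2656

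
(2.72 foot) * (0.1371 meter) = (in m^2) 0.1137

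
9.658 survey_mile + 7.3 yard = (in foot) 5.102e+04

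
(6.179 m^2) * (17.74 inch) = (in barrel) 17.51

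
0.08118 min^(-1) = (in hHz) 1.353e-05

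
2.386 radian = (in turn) 0.3797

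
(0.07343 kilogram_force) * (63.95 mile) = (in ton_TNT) 1.771e-05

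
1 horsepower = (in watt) 745.7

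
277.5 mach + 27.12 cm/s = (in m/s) 9.449e+04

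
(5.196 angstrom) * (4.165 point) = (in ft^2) 8.218e-12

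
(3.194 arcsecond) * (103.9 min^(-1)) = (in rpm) 0.0002561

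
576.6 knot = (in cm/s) 2.966e+04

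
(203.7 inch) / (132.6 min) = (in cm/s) 0.06503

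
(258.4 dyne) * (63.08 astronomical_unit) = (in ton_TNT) 5.828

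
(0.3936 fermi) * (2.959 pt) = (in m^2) 4.109e-19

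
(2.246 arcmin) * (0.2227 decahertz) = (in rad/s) 0.001455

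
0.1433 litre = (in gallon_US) 0.03786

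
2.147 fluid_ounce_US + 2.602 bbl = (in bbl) 2.602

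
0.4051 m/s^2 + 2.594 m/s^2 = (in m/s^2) 2.999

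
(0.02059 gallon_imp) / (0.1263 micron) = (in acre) 0.1831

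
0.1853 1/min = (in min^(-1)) 0.1853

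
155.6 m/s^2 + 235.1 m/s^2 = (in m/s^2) 390.7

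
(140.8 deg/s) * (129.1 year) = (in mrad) 1e+13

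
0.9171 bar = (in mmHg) 687.9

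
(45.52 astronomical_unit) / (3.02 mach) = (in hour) 1.84e+06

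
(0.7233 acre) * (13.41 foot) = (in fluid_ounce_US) 4.046e+08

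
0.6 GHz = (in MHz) 600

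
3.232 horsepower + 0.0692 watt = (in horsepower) 3.232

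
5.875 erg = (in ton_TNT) 1.404e-16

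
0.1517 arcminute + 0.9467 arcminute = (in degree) 0.01831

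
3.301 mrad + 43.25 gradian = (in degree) 39.11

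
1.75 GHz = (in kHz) 1.75e+06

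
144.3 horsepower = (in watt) 1.076e+05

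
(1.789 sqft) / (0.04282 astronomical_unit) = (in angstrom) 0.2595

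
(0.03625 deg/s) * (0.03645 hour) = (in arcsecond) 1.712e+04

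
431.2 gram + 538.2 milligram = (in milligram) 4.317e+05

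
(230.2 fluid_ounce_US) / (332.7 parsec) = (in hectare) 6.631e-26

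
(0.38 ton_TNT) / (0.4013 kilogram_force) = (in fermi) 4.04e+23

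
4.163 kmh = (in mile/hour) 2.587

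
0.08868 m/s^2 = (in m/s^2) 0.08868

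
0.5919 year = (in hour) 5185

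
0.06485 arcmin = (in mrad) 0.01886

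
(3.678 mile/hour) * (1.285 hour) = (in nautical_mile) 4.107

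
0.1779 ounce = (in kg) 0.005043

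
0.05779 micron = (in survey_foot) 1.896e-07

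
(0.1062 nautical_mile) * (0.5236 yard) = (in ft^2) 1014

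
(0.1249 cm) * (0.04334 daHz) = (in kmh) 0.001949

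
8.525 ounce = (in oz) 8.525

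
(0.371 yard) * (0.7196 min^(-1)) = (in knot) 0.007909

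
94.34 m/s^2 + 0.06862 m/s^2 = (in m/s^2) 94.41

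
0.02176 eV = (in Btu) 3.304e-24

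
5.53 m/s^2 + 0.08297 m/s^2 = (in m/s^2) 5.613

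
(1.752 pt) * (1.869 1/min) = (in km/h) 6.931e-05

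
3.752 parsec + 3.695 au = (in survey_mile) 7.194e+13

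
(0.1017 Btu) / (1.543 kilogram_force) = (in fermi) 7.091e+15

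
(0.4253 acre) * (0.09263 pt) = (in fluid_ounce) 1902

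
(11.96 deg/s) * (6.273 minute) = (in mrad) 7.857e+04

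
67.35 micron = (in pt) 0.1909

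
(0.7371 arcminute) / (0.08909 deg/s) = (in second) 0.1379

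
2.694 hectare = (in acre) 6.657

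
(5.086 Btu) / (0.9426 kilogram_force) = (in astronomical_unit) 3.88e-09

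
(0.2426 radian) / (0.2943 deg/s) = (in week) 7.809e-05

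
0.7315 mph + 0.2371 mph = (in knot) 0.8417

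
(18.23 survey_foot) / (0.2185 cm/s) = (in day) 0.02943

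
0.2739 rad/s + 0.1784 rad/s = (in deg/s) 25.91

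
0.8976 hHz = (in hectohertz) 0.8976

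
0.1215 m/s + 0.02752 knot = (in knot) 0.2637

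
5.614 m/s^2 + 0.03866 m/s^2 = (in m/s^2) 5.653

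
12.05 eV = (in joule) 1.931e-18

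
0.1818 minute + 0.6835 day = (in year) 0.001873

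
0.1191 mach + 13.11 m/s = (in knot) 104.3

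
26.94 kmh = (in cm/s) 748.3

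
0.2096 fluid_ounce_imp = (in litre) 0.005955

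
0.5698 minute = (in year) 1.084e-06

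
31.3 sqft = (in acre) 0.0007185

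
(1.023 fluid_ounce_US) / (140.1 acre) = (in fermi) 5.336e+04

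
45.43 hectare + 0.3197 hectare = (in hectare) 45.75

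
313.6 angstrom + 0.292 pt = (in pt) 0.2921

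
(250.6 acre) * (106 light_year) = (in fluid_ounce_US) 3.439e+28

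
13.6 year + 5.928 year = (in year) 19.53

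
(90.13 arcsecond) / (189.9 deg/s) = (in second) 0.0001318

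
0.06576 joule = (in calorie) 0.01572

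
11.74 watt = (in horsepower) 0.01574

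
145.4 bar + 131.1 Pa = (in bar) 145.4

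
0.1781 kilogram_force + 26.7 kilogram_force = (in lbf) 59.26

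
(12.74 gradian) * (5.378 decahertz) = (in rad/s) 10.76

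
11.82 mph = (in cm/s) 528.4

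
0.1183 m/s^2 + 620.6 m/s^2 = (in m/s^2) 620.7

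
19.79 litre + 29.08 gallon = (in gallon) 34.31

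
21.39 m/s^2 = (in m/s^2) 21.39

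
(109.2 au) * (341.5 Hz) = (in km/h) 2.008e+16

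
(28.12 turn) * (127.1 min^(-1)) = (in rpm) 3574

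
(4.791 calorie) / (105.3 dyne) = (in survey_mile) 11.83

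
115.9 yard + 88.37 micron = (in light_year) 1.12e-14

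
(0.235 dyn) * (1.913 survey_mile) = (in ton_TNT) 1.729e-12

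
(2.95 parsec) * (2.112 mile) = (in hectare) 3.094e+16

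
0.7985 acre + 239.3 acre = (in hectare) 97.16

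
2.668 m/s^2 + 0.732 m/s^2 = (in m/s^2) 3.4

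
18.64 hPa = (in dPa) 1.864e+04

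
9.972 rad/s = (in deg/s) 571.4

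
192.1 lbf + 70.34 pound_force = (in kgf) 119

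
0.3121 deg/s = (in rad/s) 0.005447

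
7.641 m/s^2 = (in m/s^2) 7.641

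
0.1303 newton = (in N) 0.1303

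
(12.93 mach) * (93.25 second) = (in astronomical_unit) 2.744e-06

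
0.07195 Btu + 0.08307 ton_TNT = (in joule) 3.476e+08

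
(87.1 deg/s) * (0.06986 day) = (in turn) 1460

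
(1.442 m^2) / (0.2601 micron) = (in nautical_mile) 2994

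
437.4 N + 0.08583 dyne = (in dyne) 4.374e+07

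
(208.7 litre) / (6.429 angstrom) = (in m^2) 3.246e+08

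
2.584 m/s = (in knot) 5.023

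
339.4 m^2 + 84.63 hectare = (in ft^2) 9.113e+06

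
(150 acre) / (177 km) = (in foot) 11.25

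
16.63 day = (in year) 0.04556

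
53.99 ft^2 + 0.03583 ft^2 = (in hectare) 0.0005019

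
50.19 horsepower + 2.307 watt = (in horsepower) 50.19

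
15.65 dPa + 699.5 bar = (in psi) 1.015e+04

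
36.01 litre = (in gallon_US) 9.513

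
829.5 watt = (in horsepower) 1.112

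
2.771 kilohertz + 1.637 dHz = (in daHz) 277.1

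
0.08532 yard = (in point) 221.1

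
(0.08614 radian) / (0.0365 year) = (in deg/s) 4.288e-06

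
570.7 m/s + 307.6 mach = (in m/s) 1.053e+05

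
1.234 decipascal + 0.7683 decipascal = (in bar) 2.002e-06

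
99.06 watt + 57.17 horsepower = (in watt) 4.273e+04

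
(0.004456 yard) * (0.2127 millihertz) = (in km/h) 3.12e-06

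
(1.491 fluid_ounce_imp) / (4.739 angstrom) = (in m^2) 8.939e+04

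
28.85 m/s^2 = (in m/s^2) 28.85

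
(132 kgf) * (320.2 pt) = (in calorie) 34.95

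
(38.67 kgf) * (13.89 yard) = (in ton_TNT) 1.151e-06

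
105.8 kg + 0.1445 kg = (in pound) 233.6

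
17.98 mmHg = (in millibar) 23.97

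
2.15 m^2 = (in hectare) 0.000215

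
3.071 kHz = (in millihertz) 3.071e+06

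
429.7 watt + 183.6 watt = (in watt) 613.3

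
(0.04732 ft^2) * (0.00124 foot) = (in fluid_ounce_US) 0.05618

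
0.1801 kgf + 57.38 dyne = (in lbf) 0.3972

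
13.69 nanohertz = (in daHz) 1.369e-09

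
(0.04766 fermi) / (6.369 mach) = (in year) 6.969e-28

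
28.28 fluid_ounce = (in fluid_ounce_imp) 29.44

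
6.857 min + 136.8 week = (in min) 1.379e+06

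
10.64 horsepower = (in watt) 7934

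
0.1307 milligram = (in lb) 2.881e-07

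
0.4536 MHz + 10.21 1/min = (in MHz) 0.4536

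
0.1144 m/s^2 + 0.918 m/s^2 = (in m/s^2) 1.032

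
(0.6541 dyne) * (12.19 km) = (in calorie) 0.01906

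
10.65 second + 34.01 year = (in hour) 2.979e+05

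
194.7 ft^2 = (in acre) 0.00447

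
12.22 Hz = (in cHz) 1222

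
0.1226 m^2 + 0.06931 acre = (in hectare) 0.02806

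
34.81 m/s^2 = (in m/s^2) 34.81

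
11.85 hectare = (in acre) 29.28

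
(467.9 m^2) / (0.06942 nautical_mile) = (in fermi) 3.639e+15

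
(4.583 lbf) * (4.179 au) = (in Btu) 1.208e+10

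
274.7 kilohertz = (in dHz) 2.747e+06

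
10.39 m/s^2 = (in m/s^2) 10.39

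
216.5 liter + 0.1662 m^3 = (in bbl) 2.407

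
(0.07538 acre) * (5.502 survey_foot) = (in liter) 5.116e+05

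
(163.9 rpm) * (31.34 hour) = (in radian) 1.936e+06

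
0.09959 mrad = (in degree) 0.005706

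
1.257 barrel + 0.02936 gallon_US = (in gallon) 52.82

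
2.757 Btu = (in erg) 2.909e+10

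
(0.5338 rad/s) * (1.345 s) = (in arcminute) 2468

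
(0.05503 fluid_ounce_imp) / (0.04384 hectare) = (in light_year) 3.77e-25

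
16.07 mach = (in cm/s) 5.472e+05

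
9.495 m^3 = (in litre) 9495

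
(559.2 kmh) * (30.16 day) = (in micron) 4.048e+14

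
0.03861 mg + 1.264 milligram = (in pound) 2.872e-06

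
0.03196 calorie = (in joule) 0.1337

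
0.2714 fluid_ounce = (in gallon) 0.00212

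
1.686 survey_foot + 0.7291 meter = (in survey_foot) 4.078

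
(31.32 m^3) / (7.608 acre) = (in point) 2.884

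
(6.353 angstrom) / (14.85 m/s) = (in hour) 1.188e-14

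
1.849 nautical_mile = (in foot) 1.123e+04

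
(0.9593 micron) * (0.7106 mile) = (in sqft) 0.01181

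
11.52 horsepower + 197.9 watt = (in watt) 8788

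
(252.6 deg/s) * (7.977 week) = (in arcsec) 4.387e+12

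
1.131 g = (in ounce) 0.03989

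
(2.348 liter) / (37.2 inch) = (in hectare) 2.485e-07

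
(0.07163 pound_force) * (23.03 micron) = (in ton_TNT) 1.754e-15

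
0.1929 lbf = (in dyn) 8.581e+04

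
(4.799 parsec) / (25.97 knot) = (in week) 1.833e+10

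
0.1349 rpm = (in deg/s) 0.8094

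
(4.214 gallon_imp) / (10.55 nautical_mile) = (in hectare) 9.805e-11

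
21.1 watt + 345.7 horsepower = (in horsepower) 345.7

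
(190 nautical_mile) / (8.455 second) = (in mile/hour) 9.31e+04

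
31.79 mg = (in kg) 3.179e-05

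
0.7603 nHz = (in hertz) 7.603e-10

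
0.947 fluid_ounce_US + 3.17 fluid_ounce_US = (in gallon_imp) 0.02678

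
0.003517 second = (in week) 5.815e-09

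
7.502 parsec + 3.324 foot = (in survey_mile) 1.438e+14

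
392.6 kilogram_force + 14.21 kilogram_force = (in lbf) 896.9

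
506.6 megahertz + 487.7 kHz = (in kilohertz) 5.071e+05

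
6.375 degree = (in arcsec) 2.295e+04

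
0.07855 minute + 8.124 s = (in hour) 0.003566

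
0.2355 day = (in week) 0.03364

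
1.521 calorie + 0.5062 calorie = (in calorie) 2.027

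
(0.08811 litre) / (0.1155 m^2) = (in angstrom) 7.629e+06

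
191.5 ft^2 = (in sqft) 191.5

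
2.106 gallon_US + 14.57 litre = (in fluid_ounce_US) 762.2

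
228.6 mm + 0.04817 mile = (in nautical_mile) 0.04198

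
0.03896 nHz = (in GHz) 3.896e-20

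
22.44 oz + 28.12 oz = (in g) 1433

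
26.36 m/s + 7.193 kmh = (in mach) 0.08328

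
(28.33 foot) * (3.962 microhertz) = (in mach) 1.005e-07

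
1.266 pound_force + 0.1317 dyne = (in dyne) 5.631e+05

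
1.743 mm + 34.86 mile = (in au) 3.75e-07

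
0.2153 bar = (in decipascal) 2.153e+05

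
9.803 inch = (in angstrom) 2.49e+09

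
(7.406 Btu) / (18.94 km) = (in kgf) 0.04207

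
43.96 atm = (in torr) 3.341e+04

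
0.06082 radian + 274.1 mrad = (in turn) 0.0533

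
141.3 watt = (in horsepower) 0.1895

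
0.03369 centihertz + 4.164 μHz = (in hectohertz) 3.411e-06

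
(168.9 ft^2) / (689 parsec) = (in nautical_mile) 3.985e-22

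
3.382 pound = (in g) 1534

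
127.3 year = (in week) 6638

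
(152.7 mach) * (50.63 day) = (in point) 6.447e+14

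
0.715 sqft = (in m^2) 0.06643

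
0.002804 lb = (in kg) 0.001272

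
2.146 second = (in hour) 0.0005961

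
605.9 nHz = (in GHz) 6.059e-16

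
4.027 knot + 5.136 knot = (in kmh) 16.97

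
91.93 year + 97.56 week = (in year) 93.8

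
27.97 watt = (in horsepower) 0.03751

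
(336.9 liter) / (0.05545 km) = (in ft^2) 0.0654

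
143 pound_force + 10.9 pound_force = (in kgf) 69.81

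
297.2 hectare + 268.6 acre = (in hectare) 405.9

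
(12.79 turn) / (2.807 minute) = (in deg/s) 27.34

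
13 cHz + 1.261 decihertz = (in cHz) 25.61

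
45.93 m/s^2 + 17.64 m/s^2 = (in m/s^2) 63.57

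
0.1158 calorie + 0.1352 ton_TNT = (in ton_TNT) 0.1352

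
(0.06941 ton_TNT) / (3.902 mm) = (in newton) 7.443e+10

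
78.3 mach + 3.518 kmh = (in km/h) 9.598e+04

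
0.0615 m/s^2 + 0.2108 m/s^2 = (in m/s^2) 0.2723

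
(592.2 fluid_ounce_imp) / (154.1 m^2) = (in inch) 0.004299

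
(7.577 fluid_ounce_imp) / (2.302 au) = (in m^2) 6.252e-16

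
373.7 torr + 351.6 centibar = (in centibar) 401.4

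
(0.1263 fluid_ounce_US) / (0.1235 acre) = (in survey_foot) 2.452e-08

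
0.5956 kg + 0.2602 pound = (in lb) 1.573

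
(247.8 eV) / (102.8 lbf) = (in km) 8.682e-23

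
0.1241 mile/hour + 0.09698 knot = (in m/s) 0.1054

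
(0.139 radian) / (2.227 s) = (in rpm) 0.596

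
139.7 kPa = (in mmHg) 1048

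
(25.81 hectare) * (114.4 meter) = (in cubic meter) 2.953e+07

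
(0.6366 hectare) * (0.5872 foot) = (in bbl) 7166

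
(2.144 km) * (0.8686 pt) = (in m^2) 0.657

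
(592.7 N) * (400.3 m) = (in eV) 1.481e+24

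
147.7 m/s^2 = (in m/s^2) 147.7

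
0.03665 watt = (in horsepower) 4.915e-05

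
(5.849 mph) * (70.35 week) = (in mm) 1.113e+11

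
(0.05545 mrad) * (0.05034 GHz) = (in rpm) 2.666e+04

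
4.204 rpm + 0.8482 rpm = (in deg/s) 30.31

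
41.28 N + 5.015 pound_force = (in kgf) 6.484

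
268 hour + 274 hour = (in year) 0.06187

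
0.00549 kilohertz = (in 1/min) 329.4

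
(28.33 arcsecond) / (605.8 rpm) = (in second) 2.165e-06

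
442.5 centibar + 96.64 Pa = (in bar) 4.426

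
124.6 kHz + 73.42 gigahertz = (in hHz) 7.342e+08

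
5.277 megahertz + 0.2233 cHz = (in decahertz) 5.277e+05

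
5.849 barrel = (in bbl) 5.849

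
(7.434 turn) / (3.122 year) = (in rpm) 4.53e-06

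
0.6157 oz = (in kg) 0.01745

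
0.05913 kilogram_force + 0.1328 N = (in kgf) 0.07267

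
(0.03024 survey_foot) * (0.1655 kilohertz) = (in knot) 2.965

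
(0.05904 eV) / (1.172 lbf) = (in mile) 1.127e-24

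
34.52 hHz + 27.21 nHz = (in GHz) 3.452e-06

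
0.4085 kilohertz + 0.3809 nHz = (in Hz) 408.5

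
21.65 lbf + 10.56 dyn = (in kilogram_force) 9.82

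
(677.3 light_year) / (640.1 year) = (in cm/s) 3.174e+10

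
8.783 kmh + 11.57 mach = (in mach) 11.58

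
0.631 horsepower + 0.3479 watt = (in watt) 470.9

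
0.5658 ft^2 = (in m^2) 0.05256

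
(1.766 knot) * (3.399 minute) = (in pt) 5.252e+05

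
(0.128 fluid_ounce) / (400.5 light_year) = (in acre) 2.469e-28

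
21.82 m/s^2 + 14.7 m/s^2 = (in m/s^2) 36.52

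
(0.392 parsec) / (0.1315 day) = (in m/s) 1.065e+12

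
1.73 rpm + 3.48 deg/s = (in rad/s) 0.2419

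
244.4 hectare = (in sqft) 2.631e+07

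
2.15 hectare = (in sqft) 2.314e+05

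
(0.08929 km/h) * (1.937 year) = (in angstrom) 1.515e+16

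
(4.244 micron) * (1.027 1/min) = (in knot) 1.412e-07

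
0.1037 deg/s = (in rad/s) 0.00181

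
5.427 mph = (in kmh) 8.734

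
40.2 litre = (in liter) 40.2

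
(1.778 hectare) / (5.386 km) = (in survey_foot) 10.83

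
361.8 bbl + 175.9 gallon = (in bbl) 366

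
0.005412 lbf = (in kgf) 0.002455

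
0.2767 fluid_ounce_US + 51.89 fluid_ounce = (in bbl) 0.009704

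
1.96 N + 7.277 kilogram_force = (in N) 73.32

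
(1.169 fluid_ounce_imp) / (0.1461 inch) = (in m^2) 0.008951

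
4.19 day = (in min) 6034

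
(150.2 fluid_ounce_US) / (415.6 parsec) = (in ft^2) 3.728e-21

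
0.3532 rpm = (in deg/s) 2.119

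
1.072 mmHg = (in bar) 0.001429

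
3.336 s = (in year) 1.058e-07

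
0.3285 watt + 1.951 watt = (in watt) 2.28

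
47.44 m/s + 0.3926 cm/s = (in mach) 0.1393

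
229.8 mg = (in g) 0.2298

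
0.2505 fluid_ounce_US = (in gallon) 0.001957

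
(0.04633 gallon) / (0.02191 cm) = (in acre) 0.0001978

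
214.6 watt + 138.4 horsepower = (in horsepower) 138.7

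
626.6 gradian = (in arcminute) 3.384e+04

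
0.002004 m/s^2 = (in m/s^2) 0.002004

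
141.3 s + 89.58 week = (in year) 1.718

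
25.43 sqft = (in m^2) 2.363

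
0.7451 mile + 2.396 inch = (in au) 8.016e-09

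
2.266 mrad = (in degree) 0.1298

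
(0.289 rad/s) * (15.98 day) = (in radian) 3.99e+05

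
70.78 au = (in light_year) 0.001119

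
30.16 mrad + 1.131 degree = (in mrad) 49.9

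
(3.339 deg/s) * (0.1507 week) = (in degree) 3.043e+05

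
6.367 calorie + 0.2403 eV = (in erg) 2.664e+08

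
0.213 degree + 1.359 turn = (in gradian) 543.8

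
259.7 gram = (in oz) 9.161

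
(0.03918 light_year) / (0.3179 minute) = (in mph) 4.347e+13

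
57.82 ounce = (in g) 1639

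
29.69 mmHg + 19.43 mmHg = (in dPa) 6.549e+04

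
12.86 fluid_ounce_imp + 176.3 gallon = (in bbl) 4.2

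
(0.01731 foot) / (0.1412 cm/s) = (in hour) 0.001038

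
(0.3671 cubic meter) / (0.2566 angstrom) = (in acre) 3.535e+06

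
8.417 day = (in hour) 202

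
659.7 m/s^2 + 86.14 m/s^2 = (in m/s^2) 745.8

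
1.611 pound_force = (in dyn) 7.166e+05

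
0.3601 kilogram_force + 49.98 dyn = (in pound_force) 0.794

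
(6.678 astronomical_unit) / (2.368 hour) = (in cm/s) 1.172e+10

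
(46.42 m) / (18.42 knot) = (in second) 4.899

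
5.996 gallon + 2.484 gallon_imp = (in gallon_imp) 7.477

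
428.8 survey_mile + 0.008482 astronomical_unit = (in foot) 4.165e+09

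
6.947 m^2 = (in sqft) 74.78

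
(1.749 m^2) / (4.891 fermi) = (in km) 3.576e+11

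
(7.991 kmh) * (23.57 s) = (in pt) 1.483e+05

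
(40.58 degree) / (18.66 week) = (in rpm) 5.993e-07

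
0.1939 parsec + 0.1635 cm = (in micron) 5.983e+21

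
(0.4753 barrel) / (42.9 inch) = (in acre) 1.714e-05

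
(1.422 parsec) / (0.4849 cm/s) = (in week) 1.496e+13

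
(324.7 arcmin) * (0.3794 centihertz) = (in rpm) 0.003422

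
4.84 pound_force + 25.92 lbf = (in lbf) 30.76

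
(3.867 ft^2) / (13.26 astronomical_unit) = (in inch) 7.13e-12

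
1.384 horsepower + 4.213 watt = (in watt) 1036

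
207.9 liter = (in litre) 207.9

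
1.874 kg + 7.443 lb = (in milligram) 5.25e+06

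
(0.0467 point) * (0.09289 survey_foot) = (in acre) 1.153e-10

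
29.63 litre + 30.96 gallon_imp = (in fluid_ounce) 5761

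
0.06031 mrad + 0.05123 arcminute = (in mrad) 0.07521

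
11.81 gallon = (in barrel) 0.2812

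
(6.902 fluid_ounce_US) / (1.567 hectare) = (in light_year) 1.377e-24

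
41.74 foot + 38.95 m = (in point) 1.465e+05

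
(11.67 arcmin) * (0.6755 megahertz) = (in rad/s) 2293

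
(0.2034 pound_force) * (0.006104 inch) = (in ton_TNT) 3.353e-14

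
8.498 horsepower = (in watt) 6337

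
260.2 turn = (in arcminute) 5.62e+06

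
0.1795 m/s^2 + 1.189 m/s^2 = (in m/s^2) 1.369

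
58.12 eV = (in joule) 9.312e-18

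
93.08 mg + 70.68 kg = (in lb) 155.8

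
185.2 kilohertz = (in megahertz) 0.1852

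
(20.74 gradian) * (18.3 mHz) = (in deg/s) 0.3416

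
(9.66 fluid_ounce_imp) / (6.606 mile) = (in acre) 6.38e-12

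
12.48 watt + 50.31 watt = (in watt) 62.79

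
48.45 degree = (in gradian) 53.83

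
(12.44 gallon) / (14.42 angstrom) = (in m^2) 3.266e+07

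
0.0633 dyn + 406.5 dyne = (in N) 0.004066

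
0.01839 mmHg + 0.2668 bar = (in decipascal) 2.668e+05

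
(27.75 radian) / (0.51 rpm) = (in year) 1.648e-05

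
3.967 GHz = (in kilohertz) 3.967e+06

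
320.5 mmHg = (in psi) 6.197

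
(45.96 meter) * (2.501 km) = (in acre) 28.4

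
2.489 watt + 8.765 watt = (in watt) 11.25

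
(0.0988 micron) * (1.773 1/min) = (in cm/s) 2.92e-07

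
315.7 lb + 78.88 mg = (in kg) 143.2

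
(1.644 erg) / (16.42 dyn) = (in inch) 0.03942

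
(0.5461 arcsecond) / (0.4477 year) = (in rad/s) 1.875e-13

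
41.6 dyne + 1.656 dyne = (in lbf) 9.724e-05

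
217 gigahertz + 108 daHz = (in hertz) 2.17e+11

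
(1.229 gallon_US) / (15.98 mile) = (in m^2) 1.809e-07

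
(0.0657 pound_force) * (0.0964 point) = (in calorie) 2.375e-06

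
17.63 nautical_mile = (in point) 9.255e+07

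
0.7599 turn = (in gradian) 304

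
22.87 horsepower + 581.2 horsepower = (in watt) 4.505e+05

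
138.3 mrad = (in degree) 7.924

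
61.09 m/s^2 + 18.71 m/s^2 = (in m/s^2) 79.8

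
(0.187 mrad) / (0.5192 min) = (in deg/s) 0.0003439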